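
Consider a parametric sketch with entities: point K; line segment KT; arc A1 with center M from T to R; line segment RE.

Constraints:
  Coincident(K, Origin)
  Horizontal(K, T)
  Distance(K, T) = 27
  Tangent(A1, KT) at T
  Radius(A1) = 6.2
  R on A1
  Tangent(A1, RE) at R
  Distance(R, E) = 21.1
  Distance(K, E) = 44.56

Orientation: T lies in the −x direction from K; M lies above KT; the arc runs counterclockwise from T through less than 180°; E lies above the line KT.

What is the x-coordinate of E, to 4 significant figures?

-35.99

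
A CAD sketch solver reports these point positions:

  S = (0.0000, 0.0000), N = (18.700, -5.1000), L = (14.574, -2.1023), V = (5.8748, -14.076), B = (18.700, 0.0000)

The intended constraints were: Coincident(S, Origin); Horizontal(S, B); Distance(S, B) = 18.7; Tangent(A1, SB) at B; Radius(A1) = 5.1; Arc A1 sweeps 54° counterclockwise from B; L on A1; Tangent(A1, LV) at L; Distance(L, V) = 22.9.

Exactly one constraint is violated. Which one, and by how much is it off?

Distance(L, V) = 22.9 — off by 8.10.

S = (0.00, 0.00) ✓; S.y = 0.00, B.y = 0.00 ✓; |SB| = 18.70 ✓; ∠(NB, BS) = 90.00° ✓; |NB| = 5.100 ✓; bearing(N→L) − bearing(N→B) = 54.00° ✓; |NL| = 5.100 ✓; ∠(NL, LV) = 90.00° ✓; |LV| = 14.80 ✗.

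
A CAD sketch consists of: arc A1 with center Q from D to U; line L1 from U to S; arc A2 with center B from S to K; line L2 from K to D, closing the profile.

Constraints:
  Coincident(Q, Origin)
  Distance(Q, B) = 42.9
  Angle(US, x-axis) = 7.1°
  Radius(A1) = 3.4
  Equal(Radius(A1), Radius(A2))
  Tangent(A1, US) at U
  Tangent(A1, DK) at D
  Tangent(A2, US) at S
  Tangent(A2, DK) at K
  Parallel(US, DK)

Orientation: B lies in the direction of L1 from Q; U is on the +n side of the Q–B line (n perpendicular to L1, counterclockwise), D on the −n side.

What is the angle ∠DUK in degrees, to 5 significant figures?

80.993°

The slot axis is L1's direction at 7.1°, so u = (cos 7.1°, sin 7.1°) = (0.99233, 0.12360) and n = (−sin 7.1°, cos 7.1°) = (-0.12360, 0.99233). Q is at the origin and B lies 42.9 along u from Q, so B = 42.9·u = (42.571, 5.3025). Tangency of A1 to both parallel lines with radius 3.4 puts U and D at Q ± 3.4·n: U = (-0.42025, 3.3739), D = (0.42025, -3.3739). Equal radii place S and K the same way about B: S = B + 3.4·n = (42.151, 8.6764), K = B − 3.4·n = (42.991, 1.9286). Then cos ∠DUK = UD·UK / (|UD||UK|), giving 80.993°.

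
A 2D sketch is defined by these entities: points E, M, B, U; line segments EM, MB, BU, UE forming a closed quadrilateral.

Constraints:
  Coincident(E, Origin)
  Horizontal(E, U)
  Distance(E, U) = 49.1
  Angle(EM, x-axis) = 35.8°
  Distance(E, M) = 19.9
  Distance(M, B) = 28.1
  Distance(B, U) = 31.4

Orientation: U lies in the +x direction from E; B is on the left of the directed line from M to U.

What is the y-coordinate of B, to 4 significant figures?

29.35

Checks: |MB| = 28.10 ✓; |BU| = 31.40 ✓.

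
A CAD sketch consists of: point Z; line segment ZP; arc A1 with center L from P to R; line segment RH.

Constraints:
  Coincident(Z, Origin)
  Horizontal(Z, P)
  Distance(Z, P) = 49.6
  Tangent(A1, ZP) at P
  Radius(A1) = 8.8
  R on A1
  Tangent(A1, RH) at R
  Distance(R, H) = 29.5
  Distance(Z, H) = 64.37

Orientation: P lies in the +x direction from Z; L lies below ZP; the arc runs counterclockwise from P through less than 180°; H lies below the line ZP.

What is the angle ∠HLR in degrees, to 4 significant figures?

73.39°

Checks: Z.y = 0.00, P.y = 0.00 ✓; |LP| = 8.800 ✓; |LR| = 8.800 ✓; ∠(LR, RH) = 90.00° ✓; |RH| = 29.50 ✓; |ZH| = 64.37 ✓.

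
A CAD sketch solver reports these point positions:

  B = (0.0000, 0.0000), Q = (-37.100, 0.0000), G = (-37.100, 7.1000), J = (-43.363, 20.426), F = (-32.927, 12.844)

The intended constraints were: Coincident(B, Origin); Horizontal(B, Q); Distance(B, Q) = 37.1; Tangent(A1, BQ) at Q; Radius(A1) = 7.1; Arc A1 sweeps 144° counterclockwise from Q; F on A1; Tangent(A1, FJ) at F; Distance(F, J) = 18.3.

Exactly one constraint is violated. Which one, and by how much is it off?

Distance(F, J) = 18.3 — off by 5.40.

B = (0.00, 0.00) ✓; B.y = 0.00, Q.y = 0.00 ✓; |BQ| = 37.10 ✓; ∠(GQ, QB) = 90.00° ✓; |GQ| = 7.100 ✓; bearing(G→F) − bearing(G→Q) = 144.0° ✓; |GF| = 7.100 ✓; ∠(GF, FJ) = 90.00° ✓; |FJ| = 12.90 ✗.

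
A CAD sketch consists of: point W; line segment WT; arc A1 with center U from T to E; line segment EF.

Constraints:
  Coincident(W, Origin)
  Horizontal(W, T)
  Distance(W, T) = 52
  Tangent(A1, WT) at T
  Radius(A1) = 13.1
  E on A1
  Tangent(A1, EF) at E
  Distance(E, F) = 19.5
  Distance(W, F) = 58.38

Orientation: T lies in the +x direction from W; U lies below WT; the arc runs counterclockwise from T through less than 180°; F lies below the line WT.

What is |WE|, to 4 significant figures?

43.30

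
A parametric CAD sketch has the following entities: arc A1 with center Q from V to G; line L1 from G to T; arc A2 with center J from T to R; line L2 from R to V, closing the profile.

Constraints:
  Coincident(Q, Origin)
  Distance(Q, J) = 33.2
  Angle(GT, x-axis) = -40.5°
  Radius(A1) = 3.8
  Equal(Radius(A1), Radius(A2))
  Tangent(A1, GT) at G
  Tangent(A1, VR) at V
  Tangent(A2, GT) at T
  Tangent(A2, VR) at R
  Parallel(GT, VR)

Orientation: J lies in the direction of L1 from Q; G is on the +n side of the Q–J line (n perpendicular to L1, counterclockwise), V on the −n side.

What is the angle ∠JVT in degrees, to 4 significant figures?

6.364°

Tangency of A1 to both parallel lines with radius 3.8 puts G and V at Q ± 3.8·n: G = (2.468, 2.890), V = (-2.468, -2.890). Equal radii place T and R the same way about J: T = J + 3.8·n = (27.71, -18.67), R = J − 3.8·n = (22.78, -24.45). Then cos ∠JVT = VJ·VT / (|VJ||VT|), giving 6.364°.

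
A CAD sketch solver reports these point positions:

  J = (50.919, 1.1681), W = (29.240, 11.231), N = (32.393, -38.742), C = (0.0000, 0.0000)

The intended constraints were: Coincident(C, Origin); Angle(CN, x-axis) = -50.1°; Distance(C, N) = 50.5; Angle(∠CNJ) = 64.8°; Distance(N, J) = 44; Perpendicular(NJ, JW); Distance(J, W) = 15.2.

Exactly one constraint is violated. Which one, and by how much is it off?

Distance(J, W) = 15.2 — off by 8.70.

C = (0.00, 0.00) ✓; CN at -50.10° ✓; |CN| = 50.50 ✓; ∠CNJ = 64.80° ✓; |NJ| = 44.00 ✓; ∠(NJ, JW) = 90.00° ✓; |JW| = 23.90 ✗.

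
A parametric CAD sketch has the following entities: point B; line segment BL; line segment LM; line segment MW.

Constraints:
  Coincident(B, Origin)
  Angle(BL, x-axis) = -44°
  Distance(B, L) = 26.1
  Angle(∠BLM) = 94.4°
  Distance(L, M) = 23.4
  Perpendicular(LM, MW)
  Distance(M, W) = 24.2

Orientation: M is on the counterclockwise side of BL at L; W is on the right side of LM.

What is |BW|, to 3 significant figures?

56.3

∠BLM = 94.4°, so LM runs at -44.0° + (180° − 94.4°) = 41.6° from the x-axis; with |LM| = 23.4, M = L + 23.4·(cos 41.6°, sin 41.6°) = (36.3, -2.59). LM is perpendicular to MW; with |MW| = 24.2 on the right of LM, W = M + 24.2·(0.664, -0.748) = (52.3, -20.7). Then |BW| = |W − B| = 56.3.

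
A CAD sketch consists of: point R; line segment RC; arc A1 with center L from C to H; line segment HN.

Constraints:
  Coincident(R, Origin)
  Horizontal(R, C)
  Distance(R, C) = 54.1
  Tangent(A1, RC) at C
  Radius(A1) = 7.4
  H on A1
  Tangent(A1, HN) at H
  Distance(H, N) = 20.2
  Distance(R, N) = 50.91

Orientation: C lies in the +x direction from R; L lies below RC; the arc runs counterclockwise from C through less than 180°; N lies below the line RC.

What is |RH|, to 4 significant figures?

47.21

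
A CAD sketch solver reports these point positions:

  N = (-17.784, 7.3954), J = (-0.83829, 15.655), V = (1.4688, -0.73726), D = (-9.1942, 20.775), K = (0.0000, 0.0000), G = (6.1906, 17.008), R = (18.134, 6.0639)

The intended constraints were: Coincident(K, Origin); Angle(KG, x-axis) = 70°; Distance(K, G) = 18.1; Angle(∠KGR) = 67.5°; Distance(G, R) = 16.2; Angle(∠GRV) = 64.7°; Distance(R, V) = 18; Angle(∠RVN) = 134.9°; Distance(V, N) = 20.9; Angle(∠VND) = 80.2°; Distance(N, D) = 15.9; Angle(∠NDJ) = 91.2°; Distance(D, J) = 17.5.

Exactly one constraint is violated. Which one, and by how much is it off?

Distance(D, J) = 17.5 — off by 7.70.

K = (0.00, 0.00) ✓; KG at 70.00° ✓; |KG| = 18.10 ✓; ∠KGR = 67.50° ✓; |GR| = 16.20 ✓; ∠GRV = 64.70° ✓; |RV| = 18.00 ✓; ∠RVN = 134.9° ✓; |VN| = 20.90 ✓; ∠VND = 80.20° ✓; |ND| = 15.90 ✓; ∠NDJ = 91.20° ✓; |DJ| = 9.800 ✗.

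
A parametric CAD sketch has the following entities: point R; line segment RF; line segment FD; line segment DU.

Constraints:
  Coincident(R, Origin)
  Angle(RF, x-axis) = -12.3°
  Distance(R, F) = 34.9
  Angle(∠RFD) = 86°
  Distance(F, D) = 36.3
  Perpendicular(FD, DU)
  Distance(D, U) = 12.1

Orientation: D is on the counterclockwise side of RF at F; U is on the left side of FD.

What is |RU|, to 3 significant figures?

40.8

R is at the origin; RF runs at -12.3° with length 34.9, so F = 34.9·(cos -12.3°, sin -12.3°) = (34.1, -7.43). ∠RFD = 86.0°, so FD runs at -12.3° + (180° − 86.0°) = 81.7° from the x-axis; with |FD| = 36.3, D = F + 36.3·(cos 81.7°, sin 81.7°) = (39.3, 28.5). FD is perpendicular to DU; with |DU| = 12.1 on the left of FD, U = D + 12.1·(-0.990, 0.144) = (27.4, 30.2). Then |RU| = |U − R| = 40.8.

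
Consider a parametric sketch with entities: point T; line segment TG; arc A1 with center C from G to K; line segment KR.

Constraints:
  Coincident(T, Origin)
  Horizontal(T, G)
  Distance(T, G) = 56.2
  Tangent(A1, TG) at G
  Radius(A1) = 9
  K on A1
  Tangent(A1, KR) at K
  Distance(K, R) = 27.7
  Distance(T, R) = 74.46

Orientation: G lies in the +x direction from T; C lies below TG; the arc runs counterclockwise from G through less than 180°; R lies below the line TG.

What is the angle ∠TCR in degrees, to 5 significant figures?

116.06°

Checks: |CG| = 9.000 ✓; |CK| = 9.000 ✓; ∠(CK, KR) = 90.00° ✓; |KR| = 27.70 ✓; |TR| = 74.46 ✓.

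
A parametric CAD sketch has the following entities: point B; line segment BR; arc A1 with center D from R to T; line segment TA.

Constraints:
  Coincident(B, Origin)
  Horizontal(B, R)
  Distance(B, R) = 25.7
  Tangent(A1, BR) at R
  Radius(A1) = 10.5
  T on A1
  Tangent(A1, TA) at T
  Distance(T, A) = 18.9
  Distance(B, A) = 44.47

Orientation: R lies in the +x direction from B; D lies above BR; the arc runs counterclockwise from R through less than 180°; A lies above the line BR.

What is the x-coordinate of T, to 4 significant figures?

35.92

Checks: ∠(DR, RB) = 90.00° ✓; |DR| = 10.50 ✓; |DT| = 10.50 ✓; ∠(DT, TA) = 90.00° ✓; |TA| = 18.90 ✓; |BA| = 44.47 ✓.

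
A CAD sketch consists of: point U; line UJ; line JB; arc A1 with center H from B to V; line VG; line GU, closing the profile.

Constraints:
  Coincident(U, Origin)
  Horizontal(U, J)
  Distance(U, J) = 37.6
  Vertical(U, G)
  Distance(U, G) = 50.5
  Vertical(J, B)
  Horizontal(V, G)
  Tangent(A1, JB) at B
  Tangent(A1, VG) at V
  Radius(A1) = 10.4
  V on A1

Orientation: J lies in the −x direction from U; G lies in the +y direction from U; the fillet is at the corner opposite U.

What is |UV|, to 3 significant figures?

57.4

U is at the origin; UJ is horizontal with |UJ| = 37.6 and J on the −x side, so J = (-37.6, 0.00). U and G share the same x with |UG| = 50.5 and G on the +y side, so G = (0.00, 50.5). The virtual corner opposite U is at (-37.6, 50.5). A1 meets JB tangentially, so HB is at right angles to JB and since A1 is tangent to VG there, HV ⟂ VG, with radius 10.4, so the center H sits 10.4 in from both sides at H = (-27.2, 40.1). That places the tangent points at B = (-37.6, 40.1) on JB and V = (-27.2, 50.5) on VG. Then |UV| = |V − U| = 57.4.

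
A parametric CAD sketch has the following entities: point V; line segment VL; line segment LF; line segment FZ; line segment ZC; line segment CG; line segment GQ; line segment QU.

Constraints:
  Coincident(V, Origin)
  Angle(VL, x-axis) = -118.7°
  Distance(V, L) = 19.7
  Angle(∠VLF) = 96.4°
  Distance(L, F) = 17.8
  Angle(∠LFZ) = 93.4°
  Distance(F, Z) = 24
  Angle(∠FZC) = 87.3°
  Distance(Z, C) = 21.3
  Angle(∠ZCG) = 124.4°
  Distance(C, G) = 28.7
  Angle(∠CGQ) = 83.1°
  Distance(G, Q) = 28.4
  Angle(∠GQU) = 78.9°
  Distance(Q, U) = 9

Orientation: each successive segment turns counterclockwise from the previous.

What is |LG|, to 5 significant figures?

18.592

V is at the origin; VL runs at -118.7° with length 19.7, so L = (-9.4604, -17.280). ∠VLF = 96.4° gives LF at -35.100° from the x-axis; with |LF| = 17.8, F = (5.1027, -27.515). ∠LFZ = 93.4° gives FZ at 51.500° from the x-axis; with |FZ| = 24.0, Z = (20.043, -8.7323). ∠FZC = 87.3° gives ZC at 144.20° from the x-axis; with |ZC| = 21.3, C = (2.7674, 3.7273). ∠ZCG = 124.4° gives CG at -160.20° from the x-axis; with |CG| = 28.7, G = (-24.236, -5.9945). Then |LG| = |G − L| = 18.592.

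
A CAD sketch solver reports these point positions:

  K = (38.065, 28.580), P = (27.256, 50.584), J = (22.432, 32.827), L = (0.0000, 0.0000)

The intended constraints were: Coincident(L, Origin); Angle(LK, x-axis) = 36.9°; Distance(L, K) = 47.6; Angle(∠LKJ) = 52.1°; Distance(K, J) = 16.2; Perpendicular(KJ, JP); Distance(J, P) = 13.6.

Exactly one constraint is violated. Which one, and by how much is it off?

Distance(J, P) = 13.6 — off by 4.80.

L = (0.00, 0.00) ✓; LK at 36.90° ✓; |LK| = 47.60 ✓; ∠LKJ = 52.10° ✓; |KJ| = 16.20 ✓; ∠(KJ, JP) = 90.00° ✓; |JP| = 18.40 ✗.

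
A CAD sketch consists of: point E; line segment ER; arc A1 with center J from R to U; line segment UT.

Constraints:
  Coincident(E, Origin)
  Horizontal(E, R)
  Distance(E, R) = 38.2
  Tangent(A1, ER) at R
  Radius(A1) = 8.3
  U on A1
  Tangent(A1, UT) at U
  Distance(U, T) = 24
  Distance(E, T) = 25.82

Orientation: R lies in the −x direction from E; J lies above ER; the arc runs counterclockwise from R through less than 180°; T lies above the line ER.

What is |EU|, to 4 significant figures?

32.20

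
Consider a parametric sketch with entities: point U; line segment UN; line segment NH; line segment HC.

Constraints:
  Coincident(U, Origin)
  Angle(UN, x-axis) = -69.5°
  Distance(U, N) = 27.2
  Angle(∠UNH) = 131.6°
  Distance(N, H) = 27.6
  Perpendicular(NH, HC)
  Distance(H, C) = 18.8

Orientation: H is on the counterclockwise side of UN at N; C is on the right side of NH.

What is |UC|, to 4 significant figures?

60.14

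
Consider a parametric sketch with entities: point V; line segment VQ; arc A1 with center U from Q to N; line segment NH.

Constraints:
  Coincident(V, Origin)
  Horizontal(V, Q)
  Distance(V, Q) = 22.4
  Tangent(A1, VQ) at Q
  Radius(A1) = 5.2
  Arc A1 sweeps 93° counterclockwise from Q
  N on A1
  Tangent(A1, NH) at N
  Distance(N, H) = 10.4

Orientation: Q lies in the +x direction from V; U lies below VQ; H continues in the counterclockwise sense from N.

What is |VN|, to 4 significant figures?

18.06

The tangent condition forces UQ to be normal to VQ, so U = Q + (0, -5.2) = (22.40, -5.200). On A1, Q sits at bearing 90° from U; a 93° counterclockwise sweep puts N at bearing 183°, so N = U + 5.2·(cos 183°, sin 183°) = (17.21, -5.472). Then |VN| = |N − V| = 18.06.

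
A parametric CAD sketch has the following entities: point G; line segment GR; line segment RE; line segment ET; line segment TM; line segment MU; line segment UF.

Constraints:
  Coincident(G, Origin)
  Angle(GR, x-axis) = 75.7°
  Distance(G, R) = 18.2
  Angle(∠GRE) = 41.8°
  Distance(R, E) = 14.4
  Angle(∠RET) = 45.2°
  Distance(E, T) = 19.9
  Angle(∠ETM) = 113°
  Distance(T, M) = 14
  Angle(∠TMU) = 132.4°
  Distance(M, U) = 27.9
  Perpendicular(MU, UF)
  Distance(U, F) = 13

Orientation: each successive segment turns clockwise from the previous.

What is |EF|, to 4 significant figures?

32.90

∠TMU = 132.4° gives MU at 48.10° from the x-axis; with |MU| = 27.9, U = (9.387, 45.48). MU ⟂ UF, so UF runs at -41.90°; with |UF| = 13.0, F = (19.06, 36.80). Then |EF| = |F − E| = 32.90.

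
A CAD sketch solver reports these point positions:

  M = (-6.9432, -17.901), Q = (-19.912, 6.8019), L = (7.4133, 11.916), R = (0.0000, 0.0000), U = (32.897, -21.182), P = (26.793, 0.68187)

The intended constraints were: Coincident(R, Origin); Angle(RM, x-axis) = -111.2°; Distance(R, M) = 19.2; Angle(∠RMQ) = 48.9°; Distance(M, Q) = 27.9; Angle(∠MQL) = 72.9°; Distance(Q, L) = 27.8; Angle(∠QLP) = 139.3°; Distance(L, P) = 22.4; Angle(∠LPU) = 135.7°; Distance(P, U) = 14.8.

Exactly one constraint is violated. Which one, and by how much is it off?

Distance(P, U) = 14.8 — off by 7.90.

R = (0.00, 0.00) ✓; RM at -111.2° ✓; |RM| = 19.20 ✓; ∠RMQ = 48.90° ✓; |MQ| = 27.90 ✓; ∠MQL = 72.90° ✓; |QL| = 27.80 ✓; ∠QLP = 139.3° ✓; |LP| = 22.40 ✓; ∠LPU = 135.7° ✓; |PU| = 22.70 ✗.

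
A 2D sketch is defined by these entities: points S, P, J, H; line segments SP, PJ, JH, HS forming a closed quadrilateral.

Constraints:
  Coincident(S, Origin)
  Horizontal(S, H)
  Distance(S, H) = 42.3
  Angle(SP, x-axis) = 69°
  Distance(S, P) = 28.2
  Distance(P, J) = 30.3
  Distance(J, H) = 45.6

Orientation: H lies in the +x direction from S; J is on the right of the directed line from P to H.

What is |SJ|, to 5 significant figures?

3.4000

S is at the origin; SH is horizontal with |SH| = 42.3 and H in +x, so H = (42.3, 0). SP runs at 69.0° with |SP| = 28.2, so P = (10.106, 26.327). J is determined by |PJ| = 30.3 and |JH| = 45.6 together: it lies at the intersection of circle(P, 30.3) and circle(H, 45.6). With |PH| = 41.588, the foot of the radical line on PH is 6.8324 from P and the perpendicular offset is √(30.3² − 6.8324²) = 29.520. Taking the right-of-PH solution: J = (-3.2921, -0.84990).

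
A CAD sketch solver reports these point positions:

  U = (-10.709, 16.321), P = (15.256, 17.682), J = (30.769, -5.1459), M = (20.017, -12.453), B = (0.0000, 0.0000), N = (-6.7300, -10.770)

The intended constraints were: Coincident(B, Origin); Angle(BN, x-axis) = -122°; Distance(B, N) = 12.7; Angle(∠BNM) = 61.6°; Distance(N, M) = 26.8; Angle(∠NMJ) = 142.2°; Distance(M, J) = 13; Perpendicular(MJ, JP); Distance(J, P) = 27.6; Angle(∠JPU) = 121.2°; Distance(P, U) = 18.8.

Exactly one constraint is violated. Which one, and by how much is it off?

Distance(P, U) = 18.8 — off by 7.20.

B = (0.00, 0.00) ✓; BN at -122.0° ✓; |BN| = 12.70 ✓; ∠BNM = 61.60° ✓; |NM| = 26.80 ✓; ∠NMJ = 142.2° ✓; |MJ| = 13.00 ✓; ∠(MJ, JP) = 90.00° ✓; |JP| = 27.60 ✓; ∠JPU = 121.2° ✓; |PU| = 26.00 ✗.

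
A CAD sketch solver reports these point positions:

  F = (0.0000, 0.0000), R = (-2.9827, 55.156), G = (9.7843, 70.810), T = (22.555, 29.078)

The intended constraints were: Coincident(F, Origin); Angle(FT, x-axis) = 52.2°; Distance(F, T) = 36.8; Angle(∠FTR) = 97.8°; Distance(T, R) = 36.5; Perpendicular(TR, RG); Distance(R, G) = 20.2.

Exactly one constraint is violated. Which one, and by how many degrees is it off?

Perpendicular(TR, RG) — off by 6.40°.

F = (0.00, 0.00) ✓; FT at 52.20° ✓; |FT| = 36.80 ✓; ∠FTR = 97.80° ✓; |TR| = 36.50 ✓; ∠(TR, RG) = 83.60° ✗; |RG| = 20.20 ✓.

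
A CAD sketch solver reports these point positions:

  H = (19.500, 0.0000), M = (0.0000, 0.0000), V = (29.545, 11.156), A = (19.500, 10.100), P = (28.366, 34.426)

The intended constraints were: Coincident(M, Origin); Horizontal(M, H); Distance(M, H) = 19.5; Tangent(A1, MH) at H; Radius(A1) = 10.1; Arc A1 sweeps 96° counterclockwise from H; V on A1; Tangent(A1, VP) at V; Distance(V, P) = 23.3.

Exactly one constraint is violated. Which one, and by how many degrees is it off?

Tangent(A1, VP) at V — off by 3.10°.

M = (0.00, 0.00) ✓; M.y = 0.00, H.y = 0.00 ✓; |MH| = 19.50 ✓; ∠(AH, HM) = 90.00° ✓; |AH| = 10.10 ✓; bearing(A→V) − bearing(A→H) = 96.00° ✓; |AV| = 10.10 ✓; ∠(AV, VP) = 93.10° ✗; |VP| = 23.30 ✓.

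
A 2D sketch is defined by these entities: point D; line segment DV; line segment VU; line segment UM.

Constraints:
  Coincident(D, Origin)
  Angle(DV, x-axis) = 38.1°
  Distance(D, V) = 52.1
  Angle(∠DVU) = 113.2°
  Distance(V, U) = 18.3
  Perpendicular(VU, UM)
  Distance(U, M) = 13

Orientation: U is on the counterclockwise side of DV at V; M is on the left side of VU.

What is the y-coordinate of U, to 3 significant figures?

49.8

D is at the origin; DV runs at 38.1° with length 52.1, so V = 52.1·(cos 38.1°, sin 38.1°) = (41.0, 32.1). ∠DVU = 113.2°, so VU runs at 38.1° + (180° − 113.2°) = 105° from the x-axis; with |VU| = 18.3, U = V + 18.3·(cos 105°, sin 105°) = (36.3, 49.8). So U.y = 49.8.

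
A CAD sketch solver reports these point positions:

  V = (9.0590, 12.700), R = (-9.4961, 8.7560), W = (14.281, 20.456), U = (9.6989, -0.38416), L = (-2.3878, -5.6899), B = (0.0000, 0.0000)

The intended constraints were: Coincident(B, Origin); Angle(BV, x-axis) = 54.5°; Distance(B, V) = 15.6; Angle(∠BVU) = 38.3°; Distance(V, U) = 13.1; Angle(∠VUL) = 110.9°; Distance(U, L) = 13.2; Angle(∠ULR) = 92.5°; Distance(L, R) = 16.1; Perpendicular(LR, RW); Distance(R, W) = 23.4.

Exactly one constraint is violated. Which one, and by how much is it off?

Distance(R, W) = 23.4 — off by 3.10.

B = (0.00, 0.00) ✓; BV at 54.50° ✓; |BV| = 15.60 ✓; ∠BVU = 38.30° ✓; |VU| = 13.10 ✓; ∠VUL = 110.9° ✓; |UL| = 13.20 ✓; ∠ULR = 92.50° ✓; |LR| = 16.10 ✓; ∠(LR, RW) = 90.00° ✓; |RW| = 26.50 ✗.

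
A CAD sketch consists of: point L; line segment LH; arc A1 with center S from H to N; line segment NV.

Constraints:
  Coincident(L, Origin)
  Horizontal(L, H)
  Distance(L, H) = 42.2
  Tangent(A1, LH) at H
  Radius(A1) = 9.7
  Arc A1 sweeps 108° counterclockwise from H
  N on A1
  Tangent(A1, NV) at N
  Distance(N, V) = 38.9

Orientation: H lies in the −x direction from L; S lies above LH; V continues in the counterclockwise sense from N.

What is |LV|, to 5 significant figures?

67.038

On A1, H sits at bearing -90° from S; a 108° counterclockwise sweep puts N at bearing 18°, so N = S + 9.7·(cos 18°, sin 18°) = (-32.975, 12.697). A1 meets NV tangentially, so SN is at right angles to NV, so NV runs along (−sin 18°, cos 18°); with |NV| = 38.9, V = (-44.996, 49.694). Then |LV| = |V − L| = 67.038.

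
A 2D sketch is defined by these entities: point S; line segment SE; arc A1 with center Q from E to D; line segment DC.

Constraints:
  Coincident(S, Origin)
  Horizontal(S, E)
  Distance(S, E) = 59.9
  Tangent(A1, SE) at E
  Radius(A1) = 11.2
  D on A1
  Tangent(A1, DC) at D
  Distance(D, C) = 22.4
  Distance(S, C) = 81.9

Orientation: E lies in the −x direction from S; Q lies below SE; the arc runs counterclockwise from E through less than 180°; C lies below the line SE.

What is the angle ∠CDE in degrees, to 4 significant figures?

141.8°

S is at the origin; SE is horizontal with |SE| = 59.9 and E on the −x side, so E = (-59.90, 0.000). Since A1 is tangent to SE there, QE ⟂ SE, so Q = E + (0, -11.2) = (-59.90, -11.20). Since QD ⟂ DC (tangency), |QC| = √(11.2² + 22.4²) = 25.04 regardless of where D sits on A1. So C lies on both circle(S, 81.9) and circle(Q, 25.04); the below-SE intersection is C = (-76.08, -30.31). D is the foot of the tangent from C: D = (-70.78, -8.549).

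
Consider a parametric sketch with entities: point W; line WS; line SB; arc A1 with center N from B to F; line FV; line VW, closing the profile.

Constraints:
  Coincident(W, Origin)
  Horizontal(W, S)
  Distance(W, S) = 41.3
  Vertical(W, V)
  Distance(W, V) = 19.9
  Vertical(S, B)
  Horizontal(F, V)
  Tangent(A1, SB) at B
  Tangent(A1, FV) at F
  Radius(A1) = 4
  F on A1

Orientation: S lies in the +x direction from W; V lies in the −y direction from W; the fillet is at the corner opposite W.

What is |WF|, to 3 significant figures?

42.3

W is at the origin; WS is horizontal with |WS| = 41.3 and S on the +x side, so S = (41.3, 0.00). W and V share the same x with |WV| = 19.9 and V on the −y side, so V = (0.00, -19.9). The virtual corner opposite W is at (41.3, -19.9). A1 meets SB tangentially, so NB is at right angles to SB and since A1 is tangent to FV there, NF ⟂ FV, with radius 4.0, so the center N sits 4.0 in from both sides at N = (37.3, -15.9). That places the tangent points at B = (41.3, -15.9) on SB and F = (37.3, -19.9) on FV. Then |WF| = |F − W| = 42.3.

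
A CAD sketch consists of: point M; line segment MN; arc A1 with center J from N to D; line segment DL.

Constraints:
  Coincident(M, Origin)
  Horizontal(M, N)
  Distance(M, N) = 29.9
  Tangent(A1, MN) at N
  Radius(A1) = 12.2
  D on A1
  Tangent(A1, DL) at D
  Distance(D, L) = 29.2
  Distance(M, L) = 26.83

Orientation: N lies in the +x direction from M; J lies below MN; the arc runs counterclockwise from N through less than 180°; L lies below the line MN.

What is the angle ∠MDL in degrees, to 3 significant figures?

62.1°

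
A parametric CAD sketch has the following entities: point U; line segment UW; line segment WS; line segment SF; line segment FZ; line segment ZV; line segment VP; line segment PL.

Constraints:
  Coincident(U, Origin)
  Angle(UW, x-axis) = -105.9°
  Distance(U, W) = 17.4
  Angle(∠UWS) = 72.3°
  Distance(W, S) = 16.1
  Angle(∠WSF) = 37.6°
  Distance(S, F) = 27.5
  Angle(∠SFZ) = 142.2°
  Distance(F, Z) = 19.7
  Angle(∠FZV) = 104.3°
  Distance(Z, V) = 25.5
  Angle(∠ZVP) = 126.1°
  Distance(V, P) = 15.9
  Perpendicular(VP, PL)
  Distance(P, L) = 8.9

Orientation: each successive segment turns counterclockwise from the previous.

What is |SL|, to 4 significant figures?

33.96

U is at the origin; UW runs at -105.9° with length 17.4, so W = (-4.767, -16.73). ∠UWS = 72.3° gives WS at 1.800° from the x-axis; with |WS| = 16.1, S = (11.33, -16.23). ∠WSF = 37.6° gives SF at 144.2° from the x-axis; with |SF| = 27.5, F = (-10.98, -0.1422). ∠SFZ = 142.2° gives FZ at -178.0° from the x-axis; with |FZ| = 19.7, Z = (-30.67, -0.8298). ∠FZV = 104.3° gives ZV at -102.3° from the x-axis; with |ZV| = 25.5, V = (-36.10, -25.74). ∠ZVP = 126.1° gives VP at -48.40° from the x-axis; with |VP| = 15.9, P = (-25.54, -37.63). VP ⟂ PL, so PL runs at 41.60°; with |PL| = 8.9, L = (-18.89, -31.73). Then |SL| = |L − S| = 33.96.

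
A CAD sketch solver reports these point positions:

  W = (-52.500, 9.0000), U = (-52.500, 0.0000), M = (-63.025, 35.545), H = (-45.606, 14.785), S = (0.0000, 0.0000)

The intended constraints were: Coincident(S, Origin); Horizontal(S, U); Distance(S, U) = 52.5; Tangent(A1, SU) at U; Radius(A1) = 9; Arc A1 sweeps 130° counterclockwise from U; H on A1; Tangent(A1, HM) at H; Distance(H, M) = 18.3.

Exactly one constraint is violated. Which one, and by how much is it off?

Distance(H, M) = 18.3 — off by 8.80.

S = (0.00, 0.00) ✓; S.y = 0.00, U.y = 0.00 ✓; |SU| = 52.50 ✓; ∠(WU, US) = 90.00° ✓; |WU| = 9.000 ✓; bearing(W→H) − bearing(W→U) = 130.0° ✓; |WH| = 9.000 ✓; ∠(WH, HM) = 90.00° ✓; |HM| = 27.10 ✗.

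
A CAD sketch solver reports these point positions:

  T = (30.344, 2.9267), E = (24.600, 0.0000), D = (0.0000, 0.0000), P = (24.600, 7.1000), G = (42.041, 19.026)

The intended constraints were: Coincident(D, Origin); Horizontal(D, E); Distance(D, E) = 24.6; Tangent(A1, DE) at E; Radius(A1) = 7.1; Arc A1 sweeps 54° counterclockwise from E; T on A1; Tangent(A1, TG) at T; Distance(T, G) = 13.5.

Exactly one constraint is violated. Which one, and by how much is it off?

Distance(T, G) = 13.5 — off by 6.40.

D = (0.00, 0.00) ✓; D.y = 0.00, E.y = 0.00 ✓; |DE| = 24.60 ✓; ∠(PE, ED) = 90.00° ✓; |PE| = 7.100 ✓; bearing(P→T) − bearing(P→E) = 54.00° ✓; |PT| = 7.100 ✓; ∠(PT, TG) = 90.00° ✓; |TG| = 19.90 ✗.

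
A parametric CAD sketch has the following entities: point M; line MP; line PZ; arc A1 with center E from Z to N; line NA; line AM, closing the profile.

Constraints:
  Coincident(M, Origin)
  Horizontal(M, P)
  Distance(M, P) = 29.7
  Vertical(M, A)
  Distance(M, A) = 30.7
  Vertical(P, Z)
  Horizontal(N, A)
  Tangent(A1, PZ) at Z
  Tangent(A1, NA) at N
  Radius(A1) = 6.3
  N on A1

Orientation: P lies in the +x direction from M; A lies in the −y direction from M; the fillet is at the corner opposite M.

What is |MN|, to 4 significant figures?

38.60

The virtual corner opposite M is at (29.70, -30.70). Since A1 is tangent to PZ there, EZ ⟂ PZ and the tangent condition forces EN to be normal to NA, with radius 6.3, so the center E sits 6.3 in from both sides at E = (23.40, -24.40). That places the tangent points at Z = (29.70, -24.40) on PZ and N = (23.40, -30.70) on NA. Then |MN| = |N − M| = 38.60.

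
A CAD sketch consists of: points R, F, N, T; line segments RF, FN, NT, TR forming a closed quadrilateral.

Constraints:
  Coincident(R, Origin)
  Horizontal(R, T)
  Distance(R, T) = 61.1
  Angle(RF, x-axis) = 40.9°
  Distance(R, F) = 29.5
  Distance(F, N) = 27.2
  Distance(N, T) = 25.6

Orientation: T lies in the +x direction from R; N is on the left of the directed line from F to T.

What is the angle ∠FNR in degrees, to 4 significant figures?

17.57°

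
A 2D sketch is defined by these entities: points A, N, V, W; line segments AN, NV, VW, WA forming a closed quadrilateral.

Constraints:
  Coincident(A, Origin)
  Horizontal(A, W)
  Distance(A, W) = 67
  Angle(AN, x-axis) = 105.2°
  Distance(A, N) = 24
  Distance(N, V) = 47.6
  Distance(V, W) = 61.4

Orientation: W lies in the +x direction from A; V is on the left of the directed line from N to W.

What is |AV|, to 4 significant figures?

60.27

A is at the origin; A and W share the same y with |AW| = 67.0 and W in +x, so W = (67.0, 0). AN runs at 105.2° with |AN| = 24.0, so N = (-6.293, 23.16). V is determined by |NV| = 47.6 and |VW| = 61.4 together: it lies at the intersection of circle(N, 47.6) and circle(W, 61.4). With |NW| = 76.86, the foot of the radical line on NW is 28.65 from N and the perpendicular offset is √(47.6² − 28.65²) = 38.01. Taking the left-of-NW solution: V = (32.48, 50.78).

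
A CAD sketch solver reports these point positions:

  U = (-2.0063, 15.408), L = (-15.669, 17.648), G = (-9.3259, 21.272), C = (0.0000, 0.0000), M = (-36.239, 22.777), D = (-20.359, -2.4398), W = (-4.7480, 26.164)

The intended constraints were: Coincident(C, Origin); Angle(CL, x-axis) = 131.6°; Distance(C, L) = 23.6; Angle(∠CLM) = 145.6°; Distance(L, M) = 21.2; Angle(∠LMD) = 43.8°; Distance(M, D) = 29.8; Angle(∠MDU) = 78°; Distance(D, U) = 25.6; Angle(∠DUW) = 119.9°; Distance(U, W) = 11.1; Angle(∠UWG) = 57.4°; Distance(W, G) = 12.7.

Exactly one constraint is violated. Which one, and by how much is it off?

Distance(W, G) = 12.7 — off by 6.00.

C = (0.00, 0.00) ✓; CL at 131.6° ✓; |CL| = 23.60 ✓; ∠CLM = 145.6° ✓; |LM| = 21.20 ✓; ∠LMD = 43.80° ✓; |MD| = 29.80 ✓; ∠MDU = 78.00° ✓; |DU| = 25.60 ✓; ∠DUW = 119.9° ✓; |UW| = 11.10 ✓; ∠UWG = 57.40° ✓; |WG| = 6.700 ✗.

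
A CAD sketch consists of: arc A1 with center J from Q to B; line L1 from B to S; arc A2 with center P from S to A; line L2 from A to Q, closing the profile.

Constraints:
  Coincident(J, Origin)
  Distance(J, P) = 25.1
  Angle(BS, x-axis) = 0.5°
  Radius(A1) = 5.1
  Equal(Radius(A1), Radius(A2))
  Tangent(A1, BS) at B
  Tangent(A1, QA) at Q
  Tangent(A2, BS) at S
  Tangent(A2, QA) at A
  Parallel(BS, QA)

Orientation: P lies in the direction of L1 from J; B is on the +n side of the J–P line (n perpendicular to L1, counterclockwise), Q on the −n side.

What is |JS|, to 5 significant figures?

25.613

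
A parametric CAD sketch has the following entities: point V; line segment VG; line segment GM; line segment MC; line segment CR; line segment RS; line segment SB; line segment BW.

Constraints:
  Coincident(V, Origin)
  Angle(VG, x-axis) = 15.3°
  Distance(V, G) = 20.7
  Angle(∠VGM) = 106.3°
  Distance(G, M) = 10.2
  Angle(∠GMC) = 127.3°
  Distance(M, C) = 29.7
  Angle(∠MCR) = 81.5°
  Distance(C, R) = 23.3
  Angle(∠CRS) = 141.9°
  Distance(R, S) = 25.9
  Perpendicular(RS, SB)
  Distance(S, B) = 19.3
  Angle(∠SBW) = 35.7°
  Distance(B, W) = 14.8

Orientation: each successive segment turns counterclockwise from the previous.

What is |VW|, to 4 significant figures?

5.498

RS is perpendicular to SB, so SB runs at 8.300°; with |SB| = 19.3, B = (8.094, -8.994). ∠SBW = 35.7° gives BW at 152.6° from the x-axis; with |BW| = 14.8, W = (-5.046, -2.183). Then |VW| = |W − V| = 5.498.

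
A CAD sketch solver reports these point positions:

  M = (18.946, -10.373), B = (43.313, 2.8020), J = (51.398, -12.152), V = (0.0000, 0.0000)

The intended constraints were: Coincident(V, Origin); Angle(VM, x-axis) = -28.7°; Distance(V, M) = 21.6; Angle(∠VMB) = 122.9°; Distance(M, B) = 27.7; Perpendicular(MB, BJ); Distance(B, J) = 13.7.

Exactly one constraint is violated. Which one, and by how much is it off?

Distance(B, J) = 13.7 — off by 3.30.

V = (0.00, 0.00) ✓; VM at -28.70° ✓; |VM| = 21.60 ✓; ∠VMB = 122.9° ✓; |MB| = 27.70 ✓; ∠(MB, BJ) = 90.00° ✓; |BJ| = 17.00 ✗.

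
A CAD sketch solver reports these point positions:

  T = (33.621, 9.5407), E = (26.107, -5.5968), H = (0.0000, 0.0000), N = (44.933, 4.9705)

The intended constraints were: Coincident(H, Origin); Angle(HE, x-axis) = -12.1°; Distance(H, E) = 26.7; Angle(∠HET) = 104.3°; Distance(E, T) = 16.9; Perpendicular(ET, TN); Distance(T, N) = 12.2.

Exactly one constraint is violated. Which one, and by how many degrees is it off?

Perpendicular(ET, TN) — off by 4.40°.

H = (0.00, 0.00) ✓; HE at -12.10° ✓; |HE| = 26.70 ✓; ∠HET = 104.3° ✓; |ET| = 16.90 ✓; ∠(ET, TN) = 85.60° ✗; |TN| = 12.20 ✓.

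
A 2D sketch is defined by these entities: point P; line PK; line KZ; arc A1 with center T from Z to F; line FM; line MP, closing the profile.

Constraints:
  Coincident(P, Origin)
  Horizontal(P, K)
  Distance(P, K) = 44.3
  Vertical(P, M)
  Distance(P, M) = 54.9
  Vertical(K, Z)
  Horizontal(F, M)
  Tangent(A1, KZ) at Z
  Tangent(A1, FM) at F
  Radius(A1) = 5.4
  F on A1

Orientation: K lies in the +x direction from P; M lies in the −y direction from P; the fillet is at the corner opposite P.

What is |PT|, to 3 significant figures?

63.0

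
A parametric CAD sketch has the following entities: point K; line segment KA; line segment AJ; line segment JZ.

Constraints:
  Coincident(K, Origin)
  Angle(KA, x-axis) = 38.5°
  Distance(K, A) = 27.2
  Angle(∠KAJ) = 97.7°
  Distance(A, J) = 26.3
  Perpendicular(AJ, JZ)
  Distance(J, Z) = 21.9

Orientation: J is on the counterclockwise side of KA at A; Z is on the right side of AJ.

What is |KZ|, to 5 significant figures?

57.301

K is at the origin; KA runs at 38.5° with length 27.2, so A = 27.2·(cos 38.5°, sin 38.5°) = (21.287, 16.932). ∠KAJ = 97.7°, so AJ runs at 38.5° + (180° − 97.7°) = 120.80° from the x-axis; with |AJ| = 26.3, J = A + 26.3·(cos 120.80°, sin 120.80°) = (7.8202, 39.523). AJ ⟂ JZ; with |JZ| = 21.9 on the right of AJ, Z = J + 21.9·(0.85896, 0.51204) = (26.631, 50.737). Then |KZ| = |Z − K| = 57.301.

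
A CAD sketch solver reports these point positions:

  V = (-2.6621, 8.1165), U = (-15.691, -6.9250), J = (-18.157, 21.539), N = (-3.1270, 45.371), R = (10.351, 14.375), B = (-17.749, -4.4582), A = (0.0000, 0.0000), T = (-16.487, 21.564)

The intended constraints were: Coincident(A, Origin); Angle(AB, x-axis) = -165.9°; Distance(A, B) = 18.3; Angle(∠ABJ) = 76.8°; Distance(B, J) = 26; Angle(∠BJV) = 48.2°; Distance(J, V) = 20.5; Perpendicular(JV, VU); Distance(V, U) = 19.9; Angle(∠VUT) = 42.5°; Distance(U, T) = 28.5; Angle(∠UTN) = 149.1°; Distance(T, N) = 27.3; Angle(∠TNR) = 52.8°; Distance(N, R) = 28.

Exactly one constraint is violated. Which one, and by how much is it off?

Distance(N, R) = 28 — off by 5.80.

A = (0.00, 0.00) ✓; AB at -165.9° ✓; |AB| = 18.30 ✓; ∠ABJ = 76.80° ✓; |BJ| = 26.00 ✓; ∠BJV = 48.20° ✓; |JV| = 20.50 ✓; ∠(JV, VU) = 90.00° ✓; |VU| = 19.90 ✓; ∠VUT = 42.50° ✓; |UT| = 28.50 ✓; ∠UTN = 149.1° ✓; |TN| = 27.30 ✓; ∠TNR = 52.80° ✓; |NR| = 33.80 ✗.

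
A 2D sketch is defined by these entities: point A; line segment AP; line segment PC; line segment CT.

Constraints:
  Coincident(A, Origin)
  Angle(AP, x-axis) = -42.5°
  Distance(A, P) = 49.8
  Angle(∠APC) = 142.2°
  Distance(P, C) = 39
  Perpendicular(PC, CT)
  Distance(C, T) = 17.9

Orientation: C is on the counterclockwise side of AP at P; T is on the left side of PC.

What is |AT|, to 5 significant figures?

79.360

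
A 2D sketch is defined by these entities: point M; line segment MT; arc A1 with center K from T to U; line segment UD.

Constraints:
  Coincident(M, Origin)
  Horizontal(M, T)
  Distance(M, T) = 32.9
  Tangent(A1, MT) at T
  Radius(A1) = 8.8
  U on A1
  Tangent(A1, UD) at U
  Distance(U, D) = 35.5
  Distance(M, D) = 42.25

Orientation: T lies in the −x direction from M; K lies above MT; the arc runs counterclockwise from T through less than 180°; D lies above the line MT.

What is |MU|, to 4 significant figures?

25.27

M is at the origin; MT is horizontal with |MT| = 32.9 and T on the −x side, so T = (-32.90, 0.000). Tangency of A1 to MT means the radius KT is perpendicular to MT, so K = T + (0, 8.8) = (-32.90, 8.800). Since KU ⟂ UD (tangency), |KD| = √(8.8² + 35.5²) = 36.57 regardless of where U sits on A1. So D lies on both circle(M, 42.25) and circle(K, 36.57); the above-MT intersection is D = (-13.74, 39.95). U is the foot of the tangent from D: U = (-24.52, 6.129).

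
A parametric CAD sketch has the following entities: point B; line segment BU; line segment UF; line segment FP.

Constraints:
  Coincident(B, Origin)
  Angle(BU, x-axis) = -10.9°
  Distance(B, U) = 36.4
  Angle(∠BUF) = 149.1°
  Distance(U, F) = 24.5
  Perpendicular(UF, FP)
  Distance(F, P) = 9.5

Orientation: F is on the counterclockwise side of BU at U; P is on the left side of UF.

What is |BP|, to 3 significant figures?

56.5

∠BUF = 149.1°, so UF runs at -10.9° + (180° − 149.1°) = 20.0° from the x-axis; with |UF| = 24.5, F = U + 24.5·(cos 20.0°, sin 20.0°) = (58.8, 1.50). UF ⟂ FP; with |FP| = 9.5 on the left of UF, P = F + 9.5·(-0.342, 0.940) = (55.5, 10.4). Then |BP| = |P − B| = 56.5.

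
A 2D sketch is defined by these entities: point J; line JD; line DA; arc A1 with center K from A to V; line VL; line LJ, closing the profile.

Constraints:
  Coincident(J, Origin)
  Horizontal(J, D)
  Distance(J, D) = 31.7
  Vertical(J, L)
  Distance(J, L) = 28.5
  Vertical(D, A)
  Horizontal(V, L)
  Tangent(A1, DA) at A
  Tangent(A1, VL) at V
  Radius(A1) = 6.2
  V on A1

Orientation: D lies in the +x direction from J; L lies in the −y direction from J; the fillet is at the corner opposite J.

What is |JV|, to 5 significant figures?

38.243

J is at the origin; J and D share the same y with |JD| = 31.7 and D on the +x side, so D = (31.700, 0.0000). JL is vertical with |JL| = 28.5 and L on the −y side, so L = (0.0000, -28.500). The virtual corner opposite J is at (31.700, -28.500). A1 meets DA tangentially, so KA is at right angles to DA and A1 meets VL tangentially, so KV is at right angles to VL, with radius 6.2, so the center K sits 6.2 in from both sides at K = (25.500, -22.300). That places the tangent points at A = (31.700, -22.300) on DA and V = (25.500, -28.500) on VL. Then |JV| = |V − J| = 38.243.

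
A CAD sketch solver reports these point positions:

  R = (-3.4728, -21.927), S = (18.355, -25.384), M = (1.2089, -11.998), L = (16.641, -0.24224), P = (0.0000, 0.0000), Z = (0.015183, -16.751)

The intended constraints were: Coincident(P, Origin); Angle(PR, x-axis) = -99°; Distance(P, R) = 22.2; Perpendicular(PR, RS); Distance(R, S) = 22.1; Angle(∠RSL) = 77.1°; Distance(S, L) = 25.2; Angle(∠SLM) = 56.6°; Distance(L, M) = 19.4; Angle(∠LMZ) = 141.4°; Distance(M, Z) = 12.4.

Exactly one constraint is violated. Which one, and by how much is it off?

Distance(M, Z) = 12.4 — off by 7.50.

P = (0.00, 0.00) ✓; PR at -99.00° ✓; |PR| = 22.20 ✓; ∠(PR, RS) = 90.00° ✓; |RS| = 22.10 ✓; ∠RSL = 77.10° ✓; |SL| = 25.20 ✓; ∠SLM = 56.60° ✓; |LM| = 19.40 ✓; ∠LMZ = 141.4° ✓; |MZ| = 4.901 ✗.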